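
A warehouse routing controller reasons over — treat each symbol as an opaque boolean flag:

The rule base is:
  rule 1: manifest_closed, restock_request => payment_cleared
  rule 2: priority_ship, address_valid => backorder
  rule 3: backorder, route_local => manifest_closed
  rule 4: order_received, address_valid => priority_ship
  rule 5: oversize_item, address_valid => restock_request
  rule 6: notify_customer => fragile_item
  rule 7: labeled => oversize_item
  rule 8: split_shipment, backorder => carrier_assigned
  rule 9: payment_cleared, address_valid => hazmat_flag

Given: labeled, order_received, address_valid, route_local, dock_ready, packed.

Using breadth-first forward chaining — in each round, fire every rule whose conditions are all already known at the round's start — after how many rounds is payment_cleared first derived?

[1] rule 4 [order_received, address_valid => priority_ship]; rule 7 [labeled => oversize_item]. ⇒ new: priority_ship, oversize_item.
[2] rule 2 [priority_ship, address_valid => backorder]; rule 5 [oversize_item, address_valid => restock_request]. ⇒ new: backorder, restock_request.
[3] rule 3 [backorder, route_local => manifest_closed]. ⇒ new: manifest_closed.
[4] rule 1 [manifest_closed, restock_request => payment_cleared]. ⇒ new: payment_cleared.
payment_cleared first appears in round 4.

4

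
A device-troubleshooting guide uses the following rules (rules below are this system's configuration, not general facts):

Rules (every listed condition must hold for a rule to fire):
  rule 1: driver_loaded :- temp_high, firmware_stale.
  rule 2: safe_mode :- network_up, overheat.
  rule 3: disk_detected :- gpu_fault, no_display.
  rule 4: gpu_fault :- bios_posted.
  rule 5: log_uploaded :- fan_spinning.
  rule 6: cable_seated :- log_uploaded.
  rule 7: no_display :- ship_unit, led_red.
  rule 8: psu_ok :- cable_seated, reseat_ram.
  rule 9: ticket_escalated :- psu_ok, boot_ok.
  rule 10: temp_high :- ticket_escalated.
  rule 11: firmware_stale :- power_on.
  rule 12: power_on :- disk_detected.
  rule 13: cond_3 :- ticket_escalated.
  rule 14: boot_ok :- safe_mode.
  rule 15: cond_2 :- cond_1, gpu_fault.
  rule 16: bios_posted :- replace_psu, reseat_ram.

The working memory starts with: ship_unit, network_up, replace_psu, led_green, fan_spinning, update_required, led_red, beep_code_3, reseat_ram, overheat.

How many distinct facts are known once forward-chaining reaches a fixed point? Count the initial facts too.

25

[1] rule 2 [safe_mode :- network_up, overheat.]; rule 5 [log_uploaded :- fan_spinning.]; rule 7 [no_display :- ship_unit, led_red.]; rule 16 [bios_posted :- replace_psu, reseat_ram.]. ⇒ new: safe_mode, log_uploaded, no_display, bios_posted.
[2] rule 4 [gpu_fault :- bios_posted.]; rule 6 [cable_seated :- log_uploaded.]; rule 14 [boot_ok :- safe_mode.]. ⇒ new: gpu_fault, cable_seated, boot_ok.
[3] rule 3 [disk_detected :- gpu_fault, no_display.]; rule 8 [psu_ok :- cable_seated, reseat_ram.]. ⇒ new: disk_detected, psu_ok.
[4] rule 9 [ticket_escalated :- psu_ok, boot_ok.]; rule 12 [power_on :- disk_detected.]. ⇒ new: ticket_escalated, power_on.
[5] rule 10 [temp_high :- ticket_escalated.]; rule 11 [firmware_stale :- power_on.]; rule 13 [cond_3 :- ticket_escalated.]. ⇒ new: temp_high, firmware_stale, cond_3.
[6] rule 1 [driver_loaded :- temp_high, firmware_stale.]. ⇒ new: driver_loaded.
Closure: {beep_code_3, bios_posted, boot_ok, cable_seated, cond_3, disk_detected, driver_loaded, fan_spinning, firmware_stale, gpu_fault, led_green, led_red, log_uploaded, network_up, no_display, overheat, power_on, psu_ok, replace_psu, reseat_ram, safe_mode, ship_unit, temp_high, ticket_escalated, update_required} — 25 facts.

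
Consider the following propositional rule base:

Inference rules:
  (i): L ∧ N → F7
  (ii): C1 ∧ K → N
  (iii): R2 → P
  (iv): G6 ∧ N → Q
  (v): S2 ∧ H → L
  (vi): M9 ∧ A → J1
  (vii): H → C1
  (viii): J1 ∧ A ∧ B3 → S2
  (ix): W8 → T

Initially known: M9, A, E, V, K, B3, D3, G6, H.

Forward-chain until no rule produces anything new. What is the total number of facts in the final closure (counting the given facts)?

Round 1: (vi) [M9 ∧ A → J1]; (vii) [H → C1]. Adds J1, C1.
Round 2: (ii) [C1 ∧ K → N]; (viii) [J1 ∧ A ∧ B3 → S2]. Adds N, S2.
Round 3: (iv) [G6 ∧ N → Q]; (v) [S2 ∧ H → L]. Adds Q, L.
Round 4: (i) [L ∧ N → F7]. Adds F7.
Closure: {A, B3, C1, D3, E, F7, G6, H, J1, K, L, M9, N, Q, S2, V} — 16 facts.

16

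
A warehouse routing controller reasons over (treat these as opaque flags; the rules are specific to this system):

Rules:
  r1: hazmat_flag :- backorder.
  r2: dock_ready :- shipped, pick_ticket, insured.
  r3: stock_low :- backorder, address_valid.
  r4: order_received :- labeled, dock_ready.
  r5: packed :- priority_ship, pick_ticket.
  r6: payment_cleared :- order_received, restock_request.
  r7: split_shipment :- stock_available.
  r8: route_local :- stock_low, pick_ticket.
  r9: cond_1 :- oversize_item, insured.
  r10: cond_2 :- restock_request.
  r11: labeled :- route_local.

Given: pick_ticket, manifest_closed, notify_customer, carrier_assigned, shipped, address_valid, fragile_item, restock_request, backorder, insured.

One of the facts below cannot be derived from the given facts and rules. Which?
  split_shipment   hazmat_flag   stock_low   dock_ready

Round 1: r1 [hazmat_flag :- backorder.]; r2 [dock_ready :- shipped, pick_ticket, insured.]; r3 [stock_low :- backorder, address_valid.]; r10 [cond_2 :- restock_request.]. Adds hazmat_flag, dock_ready, stock_low, cond_2.
Round 2: r8 [route_local :- stock_low, pick_ticket.]. Adds route_local.
Round 3: r11 [labeled :- route_local.]. Adds labeled.
Round 4: r4 [order_received :- labeled, dock_ready.]. Adds order_received.
Round 5: r6 [payment_cleared :- order_received, restock_request.]. Adds payment_cleared.
Derived: dock_ready (round 1), stock_low (round 1), hazmat_flag (round 1). split_shipment never appears in any round.

split_shipment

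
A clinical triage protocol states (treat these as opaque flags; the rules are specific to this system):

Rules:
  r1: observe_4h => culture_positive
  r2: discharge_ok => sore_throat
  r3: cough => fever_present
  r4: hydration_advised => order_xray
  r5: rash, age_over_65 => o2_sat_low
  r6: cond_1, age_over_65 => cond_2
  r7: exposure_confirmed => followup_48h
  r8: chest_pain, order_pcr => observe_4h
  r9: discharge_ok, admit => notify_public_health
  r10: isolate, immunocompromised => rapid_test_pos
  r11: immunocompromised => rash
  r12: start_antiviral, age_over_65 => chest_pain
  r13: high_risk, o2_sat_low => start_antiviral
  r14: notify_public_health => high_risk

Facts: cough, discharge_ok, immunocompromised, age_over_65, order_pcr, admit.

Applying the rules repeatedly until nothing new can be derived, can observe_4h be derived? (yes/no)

Round 1 fires r2, r3, r9, r11, giving sore_throat, fever_present, notify_public_health, rash.
Round 2 fires r5, r14, giving o2_sat_low, high_risk.
Round 3 fires r13, giving start_antiviral.
Round 4 fires r12, giving chest_pain.
Round 5 fires r8, giving observe_4h.
Round 6 fires r1, giving culture_positive.
observe_4h appears in round 5, so it is derivable.

yes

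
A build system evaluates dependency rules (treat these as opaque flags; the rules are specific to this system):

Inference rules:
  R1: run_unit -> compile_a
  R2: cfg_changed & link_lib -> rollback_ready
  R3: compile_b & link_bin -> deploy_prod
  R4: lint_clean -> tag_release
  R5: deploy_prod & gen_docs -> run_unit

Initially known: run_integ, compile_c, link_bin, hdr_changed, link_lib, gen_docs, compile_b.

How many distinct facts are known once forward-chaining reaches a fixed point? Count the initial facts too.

Round 1: R3 [compile_b & link_bin -> deploy_prod]. Adds deploy_prod.
Round 2: R5 [deploy_prod & gen_docs -> run_unit]. Adds run_unit.
Round 3: R1 [run_unit -> compile_a]. Adds compile_a.
Closure: {compile_a, compile_b, compile_c, deploy_prod, gen_docs, hdr_changed, link_bin, link_lib, run_integ, run_unit} — 10 facts.

10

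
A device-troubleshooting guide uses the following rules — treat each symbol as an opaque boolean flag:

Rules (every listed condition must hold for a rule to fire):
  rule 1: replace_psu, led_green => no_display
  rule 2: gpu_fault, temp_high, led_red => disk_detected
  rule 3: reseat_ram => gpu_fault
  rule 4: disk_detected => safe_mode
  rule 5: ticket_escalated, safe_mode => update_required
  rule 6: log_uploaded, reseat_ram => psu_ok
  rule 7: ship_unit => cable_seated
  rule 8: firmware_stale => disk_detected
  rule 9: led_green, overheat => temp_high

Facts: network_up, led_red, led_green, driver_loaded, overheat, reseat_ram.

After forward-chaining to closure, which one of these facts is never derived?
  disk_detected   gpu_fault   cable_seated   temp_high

cable_seated

Round 1: rule 3 [reseat_ram => gpu_fault]; rule 9 [led_green, overheat => temp_high]. New: gpu_fault, temp_high.
Round 2: rule 2 [gpu_fault, temp_high, led_red => disk_detected]. New: disk_detected.
Round 3: rule 4 [disk_detected => safe_mode]. New: safe_mode.
Derived: disk_detected (round 2), temp_high (round 1), gpu_fault (round 1). cable_seated never appears in any round.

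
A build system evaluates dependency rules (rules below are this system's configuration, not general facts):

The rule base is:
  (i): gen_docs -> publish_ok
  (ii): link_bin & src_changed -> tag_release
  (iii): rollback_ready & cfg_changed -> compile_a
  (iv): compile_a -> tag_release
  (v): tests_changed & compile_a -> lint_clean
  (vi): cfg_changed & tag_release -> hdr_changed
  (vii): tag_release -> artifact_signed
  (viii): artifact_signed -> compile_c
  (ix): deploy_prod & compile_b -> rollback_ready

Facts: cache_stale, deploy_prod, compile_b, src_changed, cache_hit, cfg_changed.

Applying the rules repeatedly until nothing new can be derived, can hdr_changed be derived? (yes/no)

yes

Round 1: (ix) [deploy_prod & compile_b -> rollback_ready]. Adds rollback_ready.
Round 2: (iii) [rollback_ready & cfg_changed -> compile_a]. Adds compile_a.
Round 3: (iv) [compile_a -> tag_release]. Adds tag_release.
Round 4: (vi) [cfg_changed & tag_release -> hdr_changed]; (vii) [tag_release -> artifact_signed]. Adds hdr_changed, artifact_signed.
Round 5: (viii) [artifact_signed -> compile_c]. Adds compile_c.
hdr_changed appears in round 4, so it is derivable.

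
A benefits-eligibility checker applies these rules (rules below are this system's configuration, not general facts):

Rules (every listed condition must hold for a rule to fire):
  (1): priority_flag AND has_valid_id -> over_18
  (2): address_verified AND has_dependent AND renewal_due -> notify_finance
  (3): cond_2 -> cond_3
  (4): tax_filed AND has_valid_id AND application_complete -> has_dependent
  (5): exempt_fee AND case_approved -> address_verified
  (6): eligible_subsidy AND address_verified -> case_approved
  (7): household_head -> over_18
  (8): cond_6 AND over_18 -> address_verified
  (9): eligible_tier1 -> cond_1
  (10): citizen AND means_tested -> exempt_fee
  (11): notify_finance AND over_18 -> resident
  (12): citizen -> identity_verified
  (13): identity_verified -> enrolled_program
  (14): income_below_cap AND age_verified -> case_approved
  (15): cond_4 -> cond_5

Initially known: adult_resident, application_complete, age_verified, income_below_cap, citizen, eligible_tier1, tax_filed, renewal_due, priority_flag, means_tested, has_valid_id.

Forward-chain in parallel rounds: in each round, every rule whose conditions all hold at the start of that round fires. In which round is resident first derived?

4

Round 1: (1) [priority_flag AND has_valid_id -> over_18]; (4) [tax_filed AND has_valid_id AND application_complete -> has_dependent]; (9) [eligible_tier1 -> cond_1]; (10) [citizen AND means_tested -> exempt_fee]; (12) [citizen -> identity_verified]; (14) [income_below_cap AND age_verified -> case_approved]. Adds over_18, has_dependent, cond_1, exempt_fee, identity_verified, case_approved.
Round 2: (5) [exempt_fee AND case_approved -> address_verified]; (13) [identity_verified -> enrolled_program]. Adds address_verified, enrolled_program.
Round 3: (2) [address_verified AND has_dependent AND renewal_due -> notify_finance]. Adds notify_finance.
Round 4: (11) [notify_finance AND over_18 -> resident]. Adds resident.
resident first appears in round 4.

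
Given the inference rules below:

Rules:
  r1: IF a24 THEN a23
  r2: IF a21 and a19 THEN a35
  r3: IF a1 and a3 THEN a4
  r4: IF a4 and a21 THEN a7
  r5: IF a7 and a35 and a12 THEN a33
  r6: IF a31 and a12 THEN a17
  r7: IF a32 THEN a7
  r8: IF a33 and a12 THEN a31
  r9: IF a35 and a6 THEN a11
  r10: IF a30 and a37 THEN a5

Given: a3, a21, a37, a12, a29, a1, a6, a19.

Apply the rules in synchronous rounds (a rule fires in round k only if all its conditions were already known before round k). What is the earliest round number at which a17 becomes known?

Round 1 — r2, r3, derive a35, a4.
Round 2 — r4, r9, derive a7, a11.
Round 3 — r5, derive a33.
Round 4 — r8, derive a31.
Round 5 — r6, derive a17.
a17 first appears in round 5.

5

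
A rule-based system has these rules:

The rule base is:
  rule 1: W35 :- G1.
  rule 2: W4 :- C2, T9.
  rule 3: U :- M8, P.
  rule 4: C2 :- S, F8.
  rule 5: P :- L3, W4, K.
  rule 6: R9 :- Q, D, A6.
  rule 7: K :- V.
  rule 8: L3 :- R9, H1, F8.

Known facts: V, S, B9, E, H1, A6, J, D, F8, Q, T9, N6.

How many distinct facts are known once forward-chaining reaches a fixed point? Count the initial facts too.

[1] rule 4 [C2 :- S, F8.]; rule 6 [R9 :- Q, D, A6.]; rule 7 [K :- V.]. ⇒ new: C2, R9, K.
[2] rule 2 [W4 :- C2, T9.]; rule 8 [L3 :- R9, H1, F8.]. ⇒ new: W4, L3.
[3] rule 5 [P :- L3, W4, K.]. ⇒ new: P.
Closure: {A6, B9, C2, D, E, F8, H1, J, K, L3, N6, P, Q, R9, S, T9, V, W4} — 18 facts.

18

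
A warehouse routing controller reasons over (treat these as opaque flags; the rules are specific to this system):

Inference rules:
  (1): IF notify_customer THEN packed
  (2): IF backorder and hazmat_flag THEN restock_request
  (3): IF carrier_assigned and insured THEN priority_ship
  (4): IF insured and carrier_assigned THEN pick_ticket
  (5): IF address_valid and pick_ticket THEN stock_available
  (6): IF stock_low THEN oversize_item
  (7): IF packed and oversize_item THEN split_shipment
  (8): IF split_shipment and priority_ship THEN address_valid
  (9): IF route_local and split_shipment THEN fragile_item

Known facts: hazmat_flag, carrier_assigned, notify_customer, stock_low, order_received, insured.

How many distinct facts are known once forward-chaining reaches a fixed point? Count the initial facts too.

13

Round 1: (1) [IF notify_customer THEN packed]; (3) [IF carrier_assigned and insured THEN priority_ship]; (4) [IF insured and carrier_assigned THEN pick_ticket]; (6) [IF stock_low THEN oversize_item]. New: packed, priority_ship, pick_ticket, oversize_item.
Round 2: (7) [IF packed and oversize_item THEN split_shipment]. New: split_shipment.
Round 3: (8) [IF split_shipment and priority_ship THEN address_valid]. New: address_valid.
Round 4: (5) [IF address_valid and pick_ticket THEN stock_available]. New: stock_available.
Closure: {address_valid, carrier_assigned, hazmat_flag, insured, notify_customer, order_received, oversize_item, packed, pick_ticket, priority_ship, split_shipment, stock_available, stock_low} — 13 facts.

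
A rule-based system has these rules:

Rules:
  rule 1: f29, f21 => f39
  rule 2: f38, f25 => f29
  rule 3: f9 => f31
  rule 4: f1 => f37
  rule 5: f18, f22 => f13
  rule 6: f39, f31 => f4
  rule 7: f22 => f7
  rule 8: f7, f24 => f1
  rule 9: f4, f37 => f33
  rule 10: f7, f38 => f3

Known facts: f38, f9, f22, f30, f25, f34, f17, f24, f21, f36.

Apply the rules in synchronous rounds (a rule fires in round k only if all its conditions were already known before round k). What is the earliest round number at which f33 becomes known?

[1] rule 2 [f38, f25 => f29]; rule 3 [f9 => f31]; rule 7 [f22 => f7]. ⇒ new: f29, f31, f7.
[2] rule 1 [f29, f21 => f39]; rule 8 [f7, f24 => f1]; rule 10 [f7, f38 => f3]. ⇒ new: f39, f1, f3.
[3] rule 4 [f1 => f37]; rule 6 [f39, f31 => f4]. ⇒ new: f37, f4.
[4] rule 9 [f4, f37 => f33]. ⇒ new: f33.
f33 first appears in round 4.

4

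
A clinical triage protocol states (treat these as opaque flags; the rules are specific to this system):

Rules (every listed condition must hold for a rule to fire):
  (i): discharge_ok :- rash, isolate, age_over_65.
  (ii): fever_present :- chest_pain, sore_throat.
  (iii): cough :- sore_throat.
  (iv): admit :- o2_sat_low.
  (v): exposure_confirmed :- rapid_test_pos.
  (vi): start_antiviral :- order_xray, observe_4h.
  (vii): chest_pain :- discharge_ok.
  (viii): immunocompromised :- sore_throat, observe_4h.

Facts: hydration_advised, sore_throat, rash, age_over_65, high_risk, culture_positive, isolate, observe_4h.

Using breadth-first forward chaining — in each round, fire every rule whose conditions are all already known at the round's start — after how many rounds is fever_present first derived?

3

Round 1 fires (i), (iii), (viii), giving discharge_ok, cough, immunocompromised.
Round 2 fires (vii), giving chest_pain.
Round 3 fires (ii), giving fever_present.
fever_present first appears in round 3.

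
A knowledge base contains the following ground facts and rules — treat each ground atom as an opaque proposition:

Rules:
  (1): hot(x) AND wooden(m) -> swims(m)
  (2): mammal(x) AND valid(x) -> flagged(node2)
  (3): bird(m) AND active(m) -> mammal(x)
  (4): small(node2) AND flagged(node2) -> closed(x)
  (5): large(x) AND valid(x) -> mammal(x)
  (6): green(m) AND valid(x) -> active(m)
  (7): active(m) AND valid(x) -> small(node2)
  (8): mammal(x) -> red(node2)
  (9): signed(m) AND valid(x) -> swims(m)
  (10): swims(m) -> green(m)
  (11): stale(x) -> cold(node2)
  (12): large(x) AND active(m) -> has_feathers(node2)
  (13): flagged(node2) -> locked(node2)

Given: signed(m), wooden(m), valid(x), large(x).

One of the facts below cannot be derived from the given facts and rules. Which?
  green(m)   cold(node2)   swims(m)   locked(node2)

cold(node2)

Round 1 — (5), (9), derive mammal(x), swims(m).
Round 2 — (2), (8), (10), derive flagged(node2), red(node2), green(m).
Round 3 — (6), (13), derive active(m), locked(node2).
Round 4 — (7), (12), derive small(node2), has_feathers(node2).
Round 5 — (4), derive closed(x).
Derived: locked(node2) (round 3), swims(m) (round 1), green(m) (round 2). cold(node2) never appears in any round.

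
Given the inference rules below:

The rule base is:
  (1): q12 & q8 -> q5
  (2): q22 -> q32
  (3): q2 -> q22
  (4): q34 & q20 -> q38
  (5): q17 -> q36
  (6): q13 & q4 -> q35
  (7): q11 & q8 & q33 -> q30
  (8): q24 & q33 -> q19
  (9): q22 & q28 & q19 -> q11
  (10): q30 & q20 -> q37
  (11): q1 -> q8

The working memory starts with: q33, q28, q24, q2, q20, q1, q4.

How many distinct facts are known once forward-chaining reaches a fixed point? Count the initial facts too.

Round 1 — (3), (8), (11), derive q22, q19, q8.
Round 2 — (2), (9), derive q32, q11.
Round 3 — (7), derive q30.
Round 4 — (10), derive q37.
Closure: {q1, q11, q19, q2, q20, q22, q24, q28, q30, q32, q33, q37, q4, q8} — 14 facts.

14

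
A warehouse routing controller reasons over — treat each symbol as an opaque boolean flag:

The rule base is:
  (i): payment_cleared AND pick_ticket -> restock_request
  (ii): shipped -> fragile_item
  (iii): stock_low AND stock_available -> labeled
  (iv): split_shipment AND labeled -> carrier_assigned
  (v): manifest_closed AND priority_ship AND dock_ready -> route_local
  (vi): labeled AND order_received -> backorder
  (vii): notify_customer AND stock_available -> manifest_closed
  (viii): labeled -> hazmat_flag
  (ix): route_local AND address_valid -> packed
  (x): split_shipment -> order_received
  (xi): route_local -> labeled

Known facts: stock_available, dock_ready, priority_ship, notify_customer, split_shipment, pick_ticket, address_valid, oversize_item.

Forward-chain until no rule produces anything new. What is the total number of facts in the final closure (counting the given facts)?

16

Round 1: (vii) [notify_customer AND stock_available -> manifest_closed]; (x) [split_shipment -> order_received]. New: manifest_closed, order_received.
Round 2: (v) [manifest_closed AND priority_ship AND dock_ready -> route_local]. New: route_local.
Round 3: (ix) [route_local AND address_valid -> packed]; (xi) [route_local -> labeled]. New: packed, labeled.
Round 4: (iv) [split_shipment AND labeled -> carrier_assigned]; (vi) [labeled AND order_received -> backorder]; (viii) [labeled -> hazmat_flag]. New: carrier_assigned, backorder, hazmat_flag.
Closure: {address_valid, backorder, carrier_assigned, dock_ready, hazmat_flag, labeled, manifest_closed, notify_customer, order_received, oversize_item, packed, pick_ticket, priority_ship, route_local, split_shipment, stock_available} — 16 facts.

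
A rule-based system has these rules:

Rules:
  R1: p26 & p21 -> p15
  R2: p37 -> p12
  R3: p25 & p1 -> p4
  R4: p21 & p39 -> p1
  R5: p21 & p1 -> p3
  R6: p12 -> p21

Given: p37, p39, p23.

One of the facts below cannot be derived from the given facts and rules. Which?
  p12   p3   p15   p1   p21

p15

Round 1 fires R2, giving p12.
Round 2 fires R6, giving p21.
Round 3 fires R4, giving p1.
Round 4 fires R5, giving p3.
Derived: p1 (round 3), p12 (round 1), p3 (round 4), p21 (round 2). p15 never appears in any round.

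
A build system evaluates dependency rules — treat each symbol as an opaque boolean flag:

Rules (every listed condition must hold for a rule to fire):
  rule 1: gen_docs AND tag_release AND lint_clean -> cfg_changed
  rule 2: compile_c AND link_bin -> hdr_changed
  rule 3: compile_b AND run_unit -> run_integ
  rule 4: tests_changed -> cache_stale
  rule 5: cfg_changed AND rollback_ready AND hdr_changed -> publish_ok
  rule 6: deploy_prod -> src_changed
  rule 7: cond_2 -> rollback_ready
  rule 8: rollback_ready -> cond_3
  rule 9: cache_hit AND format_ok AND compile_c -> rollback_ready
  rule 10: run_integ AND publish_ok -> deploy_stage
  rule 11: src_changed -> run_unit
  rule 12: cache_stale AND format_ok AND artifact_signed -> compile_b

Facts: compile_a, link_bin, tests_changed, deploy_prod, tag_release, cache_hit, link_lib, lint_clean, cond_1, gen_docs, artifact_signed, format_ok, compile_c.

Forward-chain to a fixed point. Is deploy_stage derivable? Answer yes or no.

Round 1: rule 1 [gen_docs AND tag_release AND lint_clean -> cfg_changed]; rule 2 [compile_c AND link_bin -> hdr_changed]; rule 4 [tests_changed -> cache_stale]; rule 6 [deploy_prod -> src_changed]; rule 9 [cache_hit AND format_ok AND compile_c -> rollback_ready]. Adds cfg_changed, hdr_changed, cache_stale, src_changed, rollback_ready.
Round 2: rule 5 [cfg_changed AND rollback_ready AND hdr_changed -> publish_ok]; rule 8 [rollback_ready -> cond_3]; rule 11 [src_changed -> run_unit]; rule 12 [cache_stale AND format_ok AND artifact_signed -> compile_b]. Adds publish_ok, cond_3, run_unit, compile_b.
Round 3: rule 3 [compile_b AND run_unit -> run_integ]. Adds run_integ.
Round 4: rule 10 [run_integ AND publish_ok -> deploy_stage]. Adds deploy_stage.
deploy_stage appears in round 4, so it is derivable.

yes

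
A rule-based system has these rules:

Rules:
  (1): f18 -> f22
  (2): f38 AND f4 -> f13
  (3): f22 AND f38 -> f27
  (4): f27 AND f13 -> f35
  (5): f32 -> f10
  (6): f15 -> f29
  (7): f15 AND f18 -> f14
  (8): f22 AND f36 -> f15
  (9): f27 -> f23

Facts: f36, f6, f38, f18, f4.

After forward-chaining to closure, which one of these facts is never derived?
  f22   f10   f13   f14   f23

Round 1: (1) [f18 -> f22]; (2) [f38 AND f4 -> f13]. New: f22, f13.
Round 2: (3) [f22 AND f38 -> f27]; (8) [f22 AND f36 -> f15]. New: f27, f15.
Round 3: (4) [f27 AND f13 -> f35]; (6) [f15 -> f29]; (7) [f15 AND f18 -> f14]; (9) [f27 -> f23]. New: f35, f29, f14, f23.
Derived: f13 (round 1), f14 (round 3), f23 (round 3), f22 (round 1). f10 never appears in any round.

f10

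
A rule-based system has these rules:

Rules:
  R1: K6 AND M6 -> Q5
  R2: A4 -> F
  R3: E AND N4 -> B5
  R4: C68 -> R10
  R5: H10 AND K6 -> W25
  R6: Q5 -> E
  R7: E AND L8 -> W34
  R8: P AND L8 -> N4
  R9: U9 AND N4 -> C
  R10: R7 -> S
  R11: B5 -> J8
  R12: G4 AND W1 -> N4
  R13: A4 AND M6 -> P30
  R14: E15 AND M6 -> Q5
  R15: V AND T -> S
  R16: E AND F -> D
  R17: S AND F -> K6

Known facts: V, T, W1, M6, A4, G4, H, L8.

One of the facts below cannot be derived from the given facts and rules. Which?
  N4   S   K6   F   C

C

Round 1: R2 [A4 -> F]; R12 [G4 AND W1 -> N4]; R13 [A4 AND M6 -> P30]; R15 [V AND T -> S]. New: F, N4, P30, S.
Round 2: R17 [S AND F -> K6]. New: K6.
Round 3: R1 [K6 AND M6 -> Q5]. New: Q5.
Round 4: R6 [Q5 -> E]. New: E.
Round 5: R3 [E AND N4 -> B5]; R7 [E AND L8 -> W34]; R16 [E AND F -> D]. New: B5, W34, D.
Round 6: R11 [B5 -> J8]. New: J8.
Derived: F (round 1), S (round 1), K6 (round 2), N4 (round 1). C never appears in any round.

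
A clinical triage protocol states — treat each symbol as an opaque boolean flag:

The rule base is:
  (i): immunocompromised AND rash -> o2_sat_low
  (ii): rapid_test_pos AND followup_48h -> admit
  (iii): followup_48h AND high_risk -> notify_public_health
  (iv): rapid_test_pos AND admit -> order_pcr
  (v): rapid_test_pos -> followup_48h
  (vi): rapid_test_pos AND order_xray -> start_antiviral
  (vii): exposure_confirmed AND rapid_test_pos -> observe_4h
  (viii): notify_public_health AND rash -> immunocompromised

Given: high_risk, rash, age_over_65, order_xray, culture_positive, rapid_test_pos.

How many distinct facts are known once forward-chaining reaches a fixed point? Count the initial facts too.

13

Round 1: (v) [rapid_test_pos -> followup_48h]; (vi) [rapid_test_pos AND order_xray -> start_antiviral]. Adds followup_48h, start_antiviral.
Round 2: (ii) [rapid_test_pos AND followup_48h -> admit]; (iii) [followup_48h AND high_risk -> notify_public_health]. Adds admit, notify_public_health.
Round 3: (iv) [rapid_test_pos AND admit -> order_pcr]; (viii) [notify_public_health AND rash -> immunocompromised]. Adds order_pcr, immunocompromised.
Round 4: (i) [immunocompromised AND rash -> o2_sat_low]. Adds o2_sat_low.
Closure: {admit, age_over_65, culture_positive, followup_48h, high_risk, immunocompromised, notify_public_health, o2_sat_low, order_pcr, order_xray, rapid_test_pos, rash, start_antiviral} — 13 facts.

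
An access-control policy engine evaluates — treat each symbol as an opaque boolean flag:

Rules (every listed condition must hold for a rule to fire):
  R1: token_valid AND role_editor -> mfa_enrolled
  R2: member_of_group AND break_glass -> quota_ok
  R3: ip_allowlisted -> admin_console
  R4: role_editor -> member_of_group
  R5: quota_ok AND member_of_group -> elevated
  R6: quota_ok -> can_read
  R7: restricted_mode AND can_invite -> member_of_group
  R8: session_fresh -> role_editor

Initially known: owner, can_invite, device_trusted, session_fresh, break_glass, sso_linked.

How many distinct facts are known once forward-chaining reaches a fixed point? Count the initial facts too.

11

Round 1 fires R8, giving role_editor.
Round 2 fires R4, giving member_of_group.
Round 3 fires R2, giving quota_ok.
Round 4 fires R5, R6, giving elevated, can_read.
Closure: {break_glass, can_invite, can_read, device_trusted, elevated, member_of_group, owner, quota_ok, role_editor, session_fresh, sso_linked} — 11 facts.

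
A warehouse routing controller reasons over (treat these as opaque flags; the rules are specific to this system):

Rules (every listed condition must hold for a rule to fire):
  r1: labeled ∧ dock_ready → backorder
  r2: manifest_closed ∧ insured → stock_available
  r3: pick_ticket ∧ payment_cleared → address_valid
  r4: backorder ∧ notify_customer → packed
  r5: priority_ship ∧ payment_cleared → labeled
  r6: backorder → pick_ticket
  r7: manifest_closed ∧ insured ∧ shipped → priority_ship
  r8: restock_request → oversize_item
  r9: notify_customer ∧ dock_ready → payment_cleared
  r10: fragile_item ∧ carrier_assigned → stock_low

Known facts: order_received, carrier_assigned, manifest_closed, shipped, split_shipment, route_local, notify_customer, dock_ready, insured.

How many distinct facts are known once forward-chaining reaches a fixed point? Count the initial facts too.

[1] r2 [manifest_closed ∧ insured → stock_available]; r7 [manifest_closed ∧ insured ∧ shipped → priority_ship]; r9 [notify_customer ∧ dock_ready → payment_cleared]. ⇒ new: stock_available, priority_ship, payment_cleared.
[2] r5 [priority_ship ∧ payment_cleared → labeled]. ⇒ new: labeled.
[3] r1 [labeled ∧ dock_ready → backorder]. ⇒ new: backorder.
[4] r4 [backorder ∧ notify_customer → packed]; r6 [backorder → pick_ticket]. ⇒ new: packed, pick_ticket.
[5] r3 [pick_ticket ∧ payment_cleared → address_valid]. ⇒ new: address_valid.
Closure: {address_valid, backorder, carrier_assigned, dock_ready, insured, labeled, manifest_closed, notify_customer, order_received, packed, payment_cleared, pick_ticket, priority_ship, route_local, shipped, split_shipment, stock_available} — 17 facts.

17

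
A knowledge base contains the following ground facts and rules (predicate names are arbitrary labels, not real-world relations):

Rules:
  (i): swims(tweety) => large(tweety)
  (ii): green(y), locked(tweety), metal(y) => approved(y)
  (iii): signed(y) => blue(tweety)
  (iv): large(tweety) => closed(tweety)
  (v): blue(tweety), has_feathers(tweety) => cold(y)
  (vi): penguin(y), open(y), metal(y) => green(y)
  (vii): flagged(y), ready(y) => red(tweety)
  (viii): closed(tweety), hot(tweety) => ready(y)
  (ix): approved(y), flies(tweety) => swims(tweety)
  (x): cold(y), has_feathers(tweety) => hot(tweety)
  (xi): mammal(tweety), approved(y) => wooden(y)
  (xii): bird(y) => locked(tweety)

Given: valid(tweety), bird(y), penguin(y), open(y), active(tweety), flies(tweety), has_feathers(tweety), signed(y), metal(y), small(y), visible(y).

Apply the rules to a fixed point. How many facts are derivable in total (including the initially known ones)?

Round 1: (iii) [signed(y) => blue(tweety)]; (vi) [penguin(y), open(y), metal(y) => green(y)]; (xii) [bird(y) => locked(tweety)]. Adds blue(tweety), green(y), locked(tweety).
Round 2: (ii) [green(y), locked(tweety), metal(y) => approved(y)]; (v) [blue(tweety), has_feathers(tweety) => cold(y)]. Adds approved(y), cold(y).
Round 3: (ix) [approved(y), flies(tweety) => swims(tweety)]; (x) [cold(y), has_feathers(tweety) => hot(tweety)]. Adds swims(tweety), hot(tweety).
Round 4: (i) [swims(tweety) => large(tweety)]. Adds large(tweety).
Round 5: (iv) [large(tweety) => closed(tweety)]. Adds closed(tweety).
Round 6: (viii) [closed(tweety), hot(tweety) => ready(y)]. Adds ready(y).
Closure: {active(tweety), approved(y), bird(y), blue(tweety), closed(tweety), cold(y), flies(tweety), green(y), has_feathers(tweety), hot(tweety), large(tweety), locked(tweety), metal(y), open(y), penguin(y), ready(y), signed(y), small(y), swims(tweety), valid(tweety), visible(y)} — 21 facts.

21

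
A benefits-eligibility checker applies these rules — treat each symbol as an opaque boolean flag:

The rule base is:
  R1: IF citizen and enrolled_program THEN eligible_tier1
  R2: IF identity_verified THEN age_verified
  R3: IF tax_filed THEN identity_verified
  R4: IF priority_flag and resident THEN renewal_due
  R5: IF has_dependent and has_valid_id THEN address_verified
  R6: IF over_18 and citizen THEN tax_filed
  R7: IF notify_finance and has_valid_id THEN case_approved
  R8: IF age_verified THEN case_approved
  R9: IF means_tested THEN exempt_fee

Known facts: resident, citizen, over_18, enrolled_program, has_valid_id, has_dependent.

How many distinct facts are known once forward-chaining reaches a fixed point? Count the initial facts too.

[1] R1 [IF citizen and enrolled_program THEN eligible_tier1]; R5 [IF has_dependent and has_valid_id THEN address_verified]; R6 [IF over_18 and citizen THEN tax_filed]. ⇒ new: eligible_tier1, address_verified, tax_filed.
[2] R3 [IF tax_filed THEN identity_verified]. ⇒ new: identity_verified.
[3] R2 [IF identity_verified THEN age_verified]. ⇒ new: age_verified.
[4] R8 [IF age_verified THEN case_approved]. ⇒ new: case_approved.
Closure: {address_verified, age_verified, case_approved, citizen, eligible_tier1, enrolled_program, has_dependent, has_valid_id, identity_verified, over_18, resident, tax_filed} — 12 facts.

12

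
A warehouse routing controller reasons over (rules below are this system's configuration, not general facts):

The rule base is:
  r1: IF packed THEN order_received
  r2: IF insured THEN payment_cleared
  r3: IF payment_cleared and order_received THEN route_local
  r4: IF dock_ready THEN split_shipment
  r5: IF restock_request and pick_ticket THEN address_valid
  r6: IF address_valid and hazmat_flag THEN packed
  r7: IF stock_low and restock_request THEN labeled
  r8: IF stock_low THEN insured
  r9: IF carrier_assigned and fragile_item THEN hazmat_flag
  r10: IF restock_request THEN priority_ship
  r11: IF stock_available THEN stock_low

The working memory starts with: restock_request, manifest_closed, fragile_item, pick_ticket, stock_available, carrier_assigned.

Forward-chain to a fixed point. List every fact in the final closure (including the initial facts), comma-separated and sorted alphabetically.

Round 1 fires r5, r9, r10, r11, giving address_valid, hazmat_flag, priority_ship, stock_low.
Round 2 fires r6, r7, r8, giving packed, labeled, insured.
Round 3 fires r1, r2, giving order_received, payment_cleared.
Round 4 fires r3, giving route_local.

address_valid, carrier_assigned, fragile_item, hazmat_flag, insured, labeled, manifest_closed, order_received, packed, payment_cleared, pick_ticket, priority_ship, restock_request, route_local, stock_available, stock_low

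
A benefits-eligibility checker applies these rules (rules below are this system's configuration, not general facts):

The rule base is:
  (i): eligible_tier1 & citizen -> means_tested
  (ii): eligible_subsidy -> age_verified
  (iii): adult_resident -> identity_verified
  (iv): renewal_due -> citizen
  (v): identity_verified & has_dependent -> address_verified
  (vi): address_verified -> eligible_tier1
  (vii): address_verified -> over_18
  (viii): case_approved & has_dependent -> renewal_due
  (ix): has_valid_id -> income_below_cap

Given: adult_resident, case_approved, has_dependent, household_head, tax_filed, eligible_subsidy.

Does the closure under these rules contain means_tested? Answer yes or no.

yes

Round 1 — (ii), (iii), (viii), derive age_verified, identity_verified, renewal_due.
Round 2 — (iv), (v), derive citizen, address_verified.
Round 3 — (vi), (vii), derive eligible_tier1, over_18.
Round 4 — (i), derive means_tested.
means_tested appears in round 4, so it is derivable.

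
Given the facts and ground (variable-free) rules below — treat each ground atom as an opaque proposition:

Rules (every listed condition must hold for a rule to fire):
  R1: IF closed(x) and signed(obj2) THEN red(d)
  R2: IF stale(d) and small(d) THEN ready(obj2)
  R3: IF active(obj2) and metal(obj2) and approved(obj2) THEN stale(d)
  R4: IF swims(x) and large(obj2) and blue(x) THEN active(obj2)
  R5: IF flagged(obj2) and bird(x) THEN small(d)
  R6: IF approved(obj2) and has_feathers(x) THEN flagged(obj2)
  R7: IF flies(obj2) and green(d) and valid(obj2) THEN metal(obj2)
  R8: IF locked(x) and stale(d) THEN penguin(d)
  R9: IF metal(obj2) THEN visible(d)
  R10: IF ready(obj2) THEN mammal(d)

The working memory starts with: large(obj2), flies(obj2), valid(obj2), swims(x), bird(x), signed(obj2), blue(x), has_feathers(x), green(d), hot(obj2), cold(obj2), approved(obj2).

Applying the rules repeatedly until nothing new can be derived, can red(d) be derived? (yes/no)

[1] R4 [IF swims(x) and large(obj2) and blue(x) THEN active(obj2)]; R6 [IF approved(obj2) and has_feathers(x) THEN flagged(obj2)]; R7 [IF flies(obj2) and green(d) and valid(obj2) THEN metal(obj2)]. ⇒ new: active(obj2), flagged(obj2), metal(obj2).
[2] R3 [IF active(obj2) and metal(obj2) and approved(obj2) THEN stale(d)]; R5 [IF flagged(obj2) and bird(x) THEN small(d)]; R9 [IF metal(obj2) THEN visible(d)]. ⇒ new: stale(d), small(d), visible(d).
[3] R2 [IF stale(d) and small(d) THEN ready(obj2)]. ⇒ new: ready(obj2).
[4] R10 [IF ready(obj2) THEN mammal(d)]. ⇒ new: mammal(d).
Fixed point reached. red(d) is concluded only by R1; R1 needs closed(x) (never derived).

no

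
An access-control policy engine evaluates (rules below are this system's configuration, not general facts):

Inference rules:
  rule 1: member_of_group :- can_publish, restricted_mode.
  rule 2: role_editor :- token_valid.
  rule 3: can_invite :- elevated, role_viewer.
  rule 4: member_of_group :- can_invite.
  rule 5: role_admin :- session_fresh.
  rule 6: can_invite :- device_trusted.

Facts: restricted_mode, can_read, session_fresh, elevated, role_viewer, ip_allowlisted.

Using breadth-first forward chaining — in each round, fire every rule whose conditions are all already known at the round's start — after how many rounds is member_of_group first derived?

2

[1] rule 3 [can_invite :- elevated, role_viewer.]; rule 5 [role_admin :- session_fresh.]. ⇒ new: can_invite, role_admin.
[2] rule 4 [member_of_group :- can_invite.]. ⇒ new: member_of_group.
member_of_group first appears in round 2.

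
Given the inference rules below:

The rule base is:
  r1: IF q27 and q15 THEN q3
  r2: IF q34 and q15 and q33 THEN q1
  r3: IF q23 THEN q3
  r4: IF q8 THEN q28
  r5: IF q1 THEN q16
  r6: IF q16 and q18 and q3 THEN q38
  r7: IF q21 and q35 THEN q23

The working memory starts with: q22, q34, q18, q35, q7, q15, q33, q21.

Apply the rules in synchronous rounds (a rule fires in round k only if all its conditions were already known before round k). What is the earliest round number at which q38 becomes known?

Round 1: r2 [IF q34 and q15 and q33 THEN q1]; r7 [IF q21 and q35 THEN q23]. Adds q1, q23.
Round 2: r3 [IF q23 THEN q3]; r5 [IF q1 THEN q16]. Adds q3, q16.
Round 3: r6 [IF q16 and q18 and q3 THEN q38]. Adds q38.
q38 first appears in round 3.

3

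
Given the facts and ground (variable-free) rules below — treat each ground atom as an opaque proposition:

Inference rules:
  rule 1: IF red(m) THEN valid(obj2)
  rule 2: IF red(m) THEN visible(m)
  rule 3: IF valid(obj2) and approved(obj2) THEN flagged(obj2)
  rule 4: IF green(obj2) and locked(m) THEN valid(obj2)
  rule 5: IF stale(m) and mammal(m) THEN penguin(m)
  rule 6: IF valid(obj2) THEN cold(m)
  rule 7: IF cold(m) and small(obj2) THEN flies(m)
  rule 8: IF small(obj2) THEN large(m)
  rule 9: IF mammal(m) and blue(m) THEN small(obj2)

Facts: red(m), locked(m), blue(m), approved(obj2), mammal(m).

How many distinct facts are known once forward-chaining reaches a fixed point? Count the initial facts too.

12

Round 1: rule 1 [IF red(m) THEN valid(obj2)]; rule 2 [IF red(m) THEN visible(m)]; rule 9 [IF mammal(m) and blue(m) THEN small(obj2)]. New: valid(obj2), visible(m), small(obj2).
Round 2: rule 3 [IF valid(obj2) and approved(obj2) THEN flagged(obj2)]; rule 6 [IF valid(obj2) THEN cold(m)]; rule 8 [IF small(obj2) THEN large(m)]. New: flagged(obj2), cold(m), large(m).
Round 3: rule 7 [IF cold(m) and small(obj2) THEN flies(m)]. New: flies(m).
Closure: {approved(obj2), blue(m), cold(m), flagged(obj2), flies(m), large(m), locked(m), mammal(m), red(m), small(obj2), valid(obj2), visible(m)} — 12 facts.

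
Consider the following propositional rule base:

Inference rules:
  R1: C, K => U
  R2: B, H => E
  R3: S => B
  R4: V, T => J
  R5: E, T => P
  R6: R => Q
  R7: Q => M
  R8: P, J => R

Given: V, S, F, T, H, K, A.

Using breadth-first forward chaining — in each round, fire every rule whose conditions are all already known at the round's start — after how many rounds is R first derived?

Round 1: R3 [S => B]; R4 [V, T => J]. New: B, J.
Round 2: R2 [B, H => E]. New: E.
Round 3: R5 [E, T => P]. New: P.
Round 4: R8 [P, J => R]. New: R.
R first appears in round 4.

4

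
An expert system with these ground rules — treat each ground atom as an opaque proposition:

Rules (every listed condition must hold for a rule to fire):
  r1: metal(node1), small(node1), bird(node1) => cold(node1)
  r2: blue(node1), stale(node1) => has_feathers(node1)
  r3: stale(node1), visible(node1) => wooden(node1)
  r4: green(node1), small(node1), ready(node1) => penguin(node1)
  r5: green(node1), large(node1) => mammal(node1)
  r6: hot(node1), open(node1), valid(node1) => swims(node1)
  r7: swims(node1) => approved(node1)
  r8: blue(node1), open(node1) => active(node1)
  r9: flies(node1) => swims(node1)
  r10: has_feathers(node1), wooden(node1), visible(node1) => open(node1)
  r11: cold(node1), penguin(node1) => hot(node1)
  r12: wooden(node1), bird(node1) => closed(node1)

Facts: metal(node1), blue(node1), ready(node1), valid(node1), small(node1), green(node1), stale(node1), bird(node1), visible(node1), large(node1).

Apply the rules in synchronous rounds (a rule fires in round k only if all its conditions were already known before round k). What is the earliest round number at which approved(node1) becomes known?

[1] r1 [metal(node1), small(node1), bird(node1) => cold(node1)]; r2 [blue(node1), stale(node1) => has_feathers(node1)]; r3 [stale(node1), visible(node1) => wooden(node1)]; r4 [green(node1), small(node1), ready(node1) => penguin(node1)]; r5 [green(node1), large(node1) => mammal(node1)]. ⇒ new: cold(node1), has_feathers(node1), wooden(node1), penguin(node1), mammal(node1).
[2] r10 [has_feathers(node1), wooden(node1), visible(node1) => open(node1)]; r11 [cold(node1), penguin(node1) => hot(node1)]; r12 [wooden(node1), bird(node1) => closed(node1)]. ⇒ new: open(node1), hot(node1), closed(node1).
[3] r6 [hot(node1), open(node1), valid(node1) => swims(node1)]; r8 [blue(node1), open(node1) => active(node1)]. ⇒ new: swims(node1), active(node1).
[4] r7 [swims(node1) => approved(node1)]. ⇒ new: approved(node1).
approved(node1) first appears in round 4.

4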